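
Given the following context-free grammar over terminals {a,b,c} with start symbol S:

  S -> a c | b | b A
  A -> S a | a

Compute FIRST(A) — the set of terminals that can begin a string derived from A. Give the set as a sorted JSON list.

FIRST sets, iterate to fixpoint:
round 1:
  A via A→a: +{a}
  S via S→a c: +{a}
  S via S→b: +{b}
  FIRST(S)={a,b}  FIRST(A)={a}
round 2:
  A via A→S a: +{b}
  FIRST(S)={a,b}  FIRST(A)={a,b}
round 3: (stable)
  FIRST(S)={a,b}  FIRST(A)={a,b}

FIRST(A) = ["a", "b"]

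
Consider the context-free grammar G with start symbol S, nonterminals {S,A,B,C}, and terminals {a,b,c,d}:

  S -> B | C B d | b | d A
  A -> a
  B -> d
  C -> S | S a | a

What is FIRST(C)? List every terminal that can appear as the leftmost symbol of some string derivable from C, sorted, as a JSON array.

FIRST sets, iterate to fixpoint:
round 1:
  A via A→a: +{a}
  B via B→d: +{d}
  C via C→a: +{a}
  S via S→B: +{d}
  S via S→C B d: +{a}
  S via S→b: +{b}
  FIRST(S)={a,b,d}  FIRST(A)={a}  FIRST(B)={d}  FIRST(C)={a}
round 2:
  C via C→S: +{b,d}
  FIRST(S)={a,b,d}  FIRST(A)={a}  FIRST(B)={d}  FIRST(C)={a,b,d}
round 3: done
  FIRST(S)={a,b,d}  FIRST(A)={a}  FIRST(B)={d}  FIRST(C)={a,b,d}

FIRST(C) = ["a", "b", "d"]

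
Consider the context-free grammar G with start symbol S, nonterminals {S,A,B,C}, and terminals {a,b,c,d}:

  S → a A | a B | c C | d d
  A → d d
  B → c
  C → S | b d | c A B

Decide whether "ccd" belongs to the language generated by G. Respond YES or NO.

Convert to CNF:
  S -> T0 T0 | T1 A | T1 B | T3 C
  A -> T0 T0
  B -> c
  C -> T0 T0 | T1 A | T1 B | T2 T0 | T3 C | T3 X4
  T0 -> d
  T1 -> a
  T2 -> b
  T3 -> c
  X4 -> A B

CYK table (by increasing span):
  cell(0,0) c: {B,T3}  orig:{B}
  cell(1,1) c: {B,T3}  orig:{B}
  cell(2,2) d: {T0}  orig:{}
  cell(0,1) cc: ∅
  cell(1,2) cd: ∅
  cell(0,2) ccd: ∅

S ∉ T[0,2] ⇒ NO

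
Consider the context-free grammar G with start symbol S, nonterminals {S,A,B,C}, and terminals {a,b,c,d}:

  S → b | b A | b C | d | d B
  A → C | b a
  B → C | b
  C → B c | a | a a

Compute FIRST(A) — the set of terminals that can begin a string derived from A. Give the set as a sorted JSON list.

FIRST sets, iterate to fixpoint:
[1]
  A via A→b a: +{b}
  B via B→b: +{b}
  C via C→B c: +{b}
  C via C→a: +{a}
  S via S→b: +{b}
  S via S→d: +{d}
  S: {b,d}  A: {b}  B: {b}  C: {a,b}
[2]
  A via A→C: +{a}
  B via B→C: +{a}
  S: {b,d}  A: {a,b}  B: {a,b}  C: {a,b}
[3] (no change)
  S: {b,d}  A: {a,b}  B: {a,b}  C: {a,b}

FIRST(A) = ["a", "b"]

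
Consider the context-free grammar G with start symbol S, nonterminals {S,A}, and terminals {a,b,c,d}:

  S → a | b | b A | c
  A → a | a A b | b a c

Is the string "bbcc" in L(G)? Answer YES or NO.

CNF form of G:
  S -> T1 A | a | b | c
  A -> T0 X3 | T1 X4 | a
  T0 -> a
  T1 -> b
  T2 -> c
  X3 -> A T1
  X4 -> T0 T2

CYK table (by increasing span):
  cell(0,0) b: {S,T1}  orig:{S}
  cell(1,1) b: {S,T1}  orig:{S}
  cell(2,2) c: {S,T2}  orig:{S}
  cell(3,3) c: {S,T2}  orig:{S}
  cell(0,1) bb: ∅
  cell(1,2) bc: ∅
  cell(2,3) cc: ∅
  cell(0,2) bbc: ∅
  cell(1,3) bcc: ∅
  cell(0,3) bbcc: ∅

S ∉ T[0,3] ⇒ NO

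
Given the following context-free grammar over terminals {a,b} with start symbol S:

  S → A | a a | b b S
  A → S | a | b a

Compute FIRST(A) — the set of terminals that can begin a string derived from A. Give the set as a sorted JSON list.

Compute FIRST by fixpoint:
[1]
  A via A→a: +{a}
  A via A→b a: +{b}
  S via S→A: +{a,b}
  S: {a,b}  A: {a,b}
[2] (no change)
  S: {a,b}  A: {a,b}

FIRST(A) = ["a", "b"]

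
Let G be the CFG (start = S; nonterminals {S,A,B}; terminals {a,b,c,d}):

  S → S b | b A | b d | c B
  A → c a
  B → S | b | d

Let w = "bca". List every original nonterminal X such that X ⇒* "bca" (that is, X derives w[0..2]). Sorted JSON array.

Convert to CNF:
  S -> S T2 | T0 B | T2 A | T2 T3
  A -> T0 T1
  B -> S T2 | T0 B | T2 A | T2 T3 | b | d
  T0 -> c
  T1 -> a
  T2 -> b
  T3 -> d

Fill CYK table bottom-up, restricted to cells inside w[0..2]:
  cell(0,0) b: {B,T2}  orig:{B}
  cell(1,1) c: {T0}  orig:{}
  cell(2,2) a: {T1}  orig:{}
  cell(0,1) bc: ∅
  cell(1,2) ca: {A}
  cell(0,2) bca: {B,S}

Original NTs in T[0,2] deriving "bca": ["B", "S"]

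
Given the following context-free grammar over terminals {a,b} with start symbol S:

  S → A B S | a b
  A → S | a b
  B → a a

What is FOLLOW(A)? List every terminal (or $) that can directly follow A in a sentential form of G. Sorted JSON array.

FIRST iteration:
pass 1:
  A via A→a b: +{a}
  B via B→a a: +{a}
  S via S→A B S: +{a}
  FIRST[S]={a}  FIRST[A]={a}  FIRST[B]={a}
pass 2: (no change)
  FIRST[S]={a}  FIRST[A]={a}  FIRST[B]={a}

Compute FOLLOW by fixpoint:
seed FOLLOW(S) with $
iter 1:
  S→A B S: FOLLOW(A) ⊇ FIRST(B) = {a}; new: +{a}
  S→A B S: FOLLOW(B) ⊇ FIRST(S) = {a}; new: +{a}
  FOLLOW(S)={$}  FOLLOW(A)={a}  FOLLOW(B)={a}
iter 2:
  A→S: FOLLOW(S) ⊇ FOLLOW(A) ⊇ {a}; new: +{a}
  FOLLOW(S)={$,a}  FOLLOW(A)={a}  FOLLOW(B)={a}
iter 3: (stable)
  FOLLOW(S)={$,a}  FOLLOW(A)={a}  FOLLOW(B)={a}

FOLLOW(A) = ["a"]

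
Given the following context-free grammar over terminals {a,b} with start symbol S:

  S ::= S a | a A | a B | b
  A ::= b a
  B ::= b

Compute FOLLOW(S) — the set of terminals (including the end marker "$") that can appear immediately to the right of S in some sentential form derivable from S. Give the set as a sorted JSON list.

FIRST sets, iterate to fixpoint:
pass 1:
  A via A→b a: +{b}
  B via B→b: +{b}
  S via S→a A: +{a}
  S via S→b: +{b}
  FIRST[S]={a,b}  FIRST[A]={b}  FIRST[B]={b}
pass 2: done
  FIRST[S]={a,b}  FIRST[A]={b}  FIRST[B]={b}

FOLLOW iteration:
FOLLOW(S) := {$}
round 1:
  S→S a: FOLLOW(S) ⊇ FIRST(a) = {a}; new: +{a}
  S→a A: FOLLOW(A) ⊇ FOLLOW(S) ⊇ {$,a}; new: +{$,a}
  S→a B: FOLLOW(B) ⊇ FOLLOW(S) ⊇ {$,a}; new: +{$,a}
  FOLLOW(S)={$,a}  FOLLOW(A)={$,a}  FOLLOW(B)={$,a}
round 2: (no change)
  FOLLOW(S)={$,a}  FOLLOW(A)={$,a}  FOLLOW(B)={$,a}

FOLLOW(S) = ["$", "a"]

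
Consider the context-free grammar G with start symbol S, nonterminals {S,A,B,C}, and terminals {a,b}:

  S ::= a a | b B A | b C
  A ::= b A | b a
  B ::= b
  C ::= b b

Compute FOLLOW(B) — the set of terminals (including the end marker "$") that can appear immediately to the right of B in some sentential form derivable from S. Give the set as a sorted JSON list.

Compute FIRST by fixpoint:
round 1:
  A via A→b A: +{b}
  B via B→b: +{b}
  C via C→b b: +{b}
  S via S→a a: +{a}
  S via S→b B A: +{b}
  FIRST[S]={a,b}  FIRST[A]={b}  FIRST[B]={b}  FIRST[C]={b}
round 2: — fixpoint
  FIRST[S]={a,b}  FIRST[A]={b}  FIRST[B]={b}  FIRST[C]={b}

Compute FOLLOW by fixpoint:
seed FOLLOW(S) with $
round 1:
  S→b B A: FOLLOW(B) ⊇ FIRST(A) = {b}; new: +{b}
  S→b B A: FOLLOW(A) ⊇ FOLLOW(S) ⊇ {$}; new: +{$}
  S→b C: FOLLOW(C) ⊇ FOLLOW(S) ⊇ {$}; new: +{$}
  FOLLOW[S]={$}  FOLLOW[A]={$}  FOLLOW[B]={b}  FOLLOW[C]={$}
round 2: done
  FOLLOW[S]={$}  FOLLOW[A]={$}  FOLLOW[B]={b}  FOLLOW[C]={$}

FOLLOW(B) = ["b"]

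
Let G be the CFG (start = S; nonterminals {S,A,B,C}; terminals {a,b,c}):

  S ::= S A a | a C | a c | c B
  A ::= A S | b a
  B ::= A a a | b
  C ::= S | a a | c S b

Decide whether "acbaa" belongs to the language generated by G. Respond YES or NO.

Convert to CNF:
  S -> S X6 | T1 C | T1 T2 | T2 B
  A -> A S | T0 T1
  B -> A X3 | b
  C -> S X4 | T1 C | T1 T1 | T1 T2 | T2 B | T2 X5
  T0 -> b
  T1 -> a
  T2 -> c
  X3 -> T1 T1
  X4 -> A T1
  X5 -> S T0
  X6 -> A T1

CYK table (by increasing span):
  T[0,0] 'a' = {T1}  orig:{}
  T[1,1] 'c' = {T2}  orig:{}
  T[2,2] 'b' = {B,T0}  orig:{B}
  T[3,3] 'a' = {T1}  orig:{}
  T[4,4] 'a' = {T1}  orig:{}
  T[0,1] 'ac' = {C,S}
  T[1,2] 'cb' = {C,S}
  T[2,3] 'ba' = {A}
  T[3,4] 'aa' = {C,X3}  orig:{C}
  T[0,2] 'acb' = {C,S,X5}  orig:{C,S}
  T[1,3] 'cba' = ∅
  T[2,4] 'baa' = {X4,X6}  orig:{}
  T[0,3] 'acba' = ∅
  T[1,4] 'cbaa' = ∅
  T[0,4] 'acbaa' = {C,S}

S ∈ T[0,4] ⇒ YES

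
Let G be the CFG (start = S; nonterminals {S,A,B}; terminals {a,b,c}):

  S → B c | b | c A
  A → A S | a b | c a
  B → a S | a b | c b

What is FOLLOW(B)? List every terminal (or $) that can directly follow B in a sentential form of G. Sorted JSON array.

FIRST iteration:
round 1:
  A via A→a b: +{a}
  A via A→c a: +{c}
  B via B→a S: +{a}
  B via B→c b: +{c}
  S via S→B c: +{a,c}
  S via S→b: +{b}
  FIRST[S]={a,b,c}  FIRST[A]={a,c}  FIRST[B]={a,c}
round 2: — fixpoint
  FIRST[S]={a,b,c}  FIRST[A]={a,c}  FIRST[B]={a,c}

Compute FOLLOW by fixpoint:
initialize: $ ∈ FOLLOW(S)
iter 1:
  A→A S: FOLLOW(A) ⊇ FIRST(S) = {a,b,c}; new: +{a,b,c}
  A→A S: FOLLOW(S) ⊇ FOLLOW(A) ⊇ {a,b,c}; new: +{a,b,c}
  S→B c: FOLLOW(B) ⊇ FIRST(c) = {c}; new: +{c}
  S→c A: FOLLOW(A) ⊇ FOLLOW(S) ⊇ {$,a,b,c}; new: +{$}
  FOLLOW(S)={$,a,b,c}  FOLLOW(A)={$,a,b,c}  FOLLOW(B)={c}
iter 2: (no change)
  FOLLOW(S)={$,a,b,c}  FOLLOW(A)={$,a,b,c}  FOLLOW(B)={c}

FOLLOW(B) = ["c"]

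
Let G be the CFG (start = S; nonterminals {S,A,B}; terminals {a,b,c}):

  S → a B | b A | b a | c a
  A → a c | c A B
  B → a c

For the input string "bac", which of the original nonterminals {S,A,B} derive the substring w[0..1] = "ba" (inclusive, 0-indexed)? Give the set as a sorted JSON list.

CNF form of G:
  S -> T0 B | T1 T0 | T2 A | T2 T0
  A -> T0 T1 | T1 X3
  B -> T0 T1
  T0 -> a
  T1 -> c
  T2 -> b
  X3 -> A B

CYK table (by increasing span) (cells [i..j] with 0 ≤ i ≤ j ≤ 1 only):
  [0..0]={T2}  "b"  orig:{}
  [1..1]={T0}  "a"  orig:{}
  [0..1]={S}  "ba"

Original NTs in T[0,1] deriving "ba": ["S"]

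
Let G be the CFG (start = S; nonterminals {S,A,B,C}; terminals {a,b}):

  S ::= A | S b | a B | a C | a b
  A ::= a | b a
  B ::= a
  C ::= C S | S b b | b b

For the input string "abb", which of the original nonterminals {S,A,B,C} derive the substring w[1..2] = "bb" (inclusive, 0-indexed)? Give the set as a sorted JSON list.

Convert to CNF:
  S -> S T0 | T0 T1 | T1 B | T1 C | T1 T0 | a
  A -> T0 T1 | a
  B -> a
  C -> C S | S X2 | T0 T0
  T0 -> b
  T1 -> a
  X2 -> T0 T0

Fill CYK table bottom-up (cells [i..j] with 1 ≤ i ≤ j ≤ 2 only):
  [1..1]={T0}  "b"  orig:{}
  [2..2]={T0}  "b"  orig:{}
  [1..2]={C,X2}  "bb"  orig:{C}

Original NTs in T[1,2] deriving "bb": ["C"]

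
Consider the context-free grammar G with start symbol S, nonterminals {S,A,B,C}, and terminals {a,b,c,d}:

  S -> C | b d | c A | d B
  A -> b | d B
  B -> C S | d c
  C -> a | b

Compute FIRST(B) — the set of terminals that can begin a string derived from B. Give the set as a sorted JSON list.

Compute FIRST by fixpoint:
[1]
  A via A→b: +{b}
  A via A→d B: +{d}
  B via B→d c: +{d}
  C via C→a: +{a}
  C via C→b: +{b}
  S via S→C: +{a,b}
  S via S→c A: +{c}
  S via S→d B: +{d}
  FIRST(S)={a,b,c,d}  FIRST(A)={b,d}  FIRST(B)={d}  FIRST(C)={a,b}
[2]
  B via B→C S: +{a,b}
  FIRST(S)={a,b,c,d}  FIRST(A)={b,d}  FIRST(B)={a,b,d}  FIRST(C)={a,b}
[3] — fixpoint
  FIRST(S)={a,b,c,d}  FIRST(A)={b,d}  FIRST(B)={a,b,d}  FIRST(C)={a,b}

FIRST(B) = ["a", "b", "d"]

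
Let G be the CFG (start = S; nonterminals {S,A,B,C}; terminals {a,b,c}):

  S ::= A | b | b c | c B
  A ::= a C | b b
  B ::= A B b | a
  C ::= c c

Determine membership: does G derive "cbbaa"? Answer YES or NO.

Convert to CNF:
  S -> T0 C | T1 T1 | T1 T2 | T2 B | b
  A -> T0 C | T1 T1
  B -> A X3 | a
  C -> T2 T2
  T0 -> a
  T1 -> b
  T2 -> c
  X3 -> B T1

CYK fill:
  cell(0,0) c: {T2}  orig:{}
  cell(1,1) b: {S,T1}  orig:{S}
  cell(2,2) b: {S,T1}  orig:{S}
  cell(3,3) a: {B,T0}  orig:{B}
  cell(4,4) a: {B,T0}  orig:{B}
  cell(0,1) cb: ∅
  cell(1,2) bb: {A,S}
  cell(2,3) ba: ∅
  cell(3,4) aa: ∅
  cell(0,2) cbb: ∅
  cell(1,3) bba: ∅
  cell(2,4) baa: ∅
  cell(0,3) cbba: ∅
  cell(1,4) bbaa: ∅
  cell(0,4) cbbaa: ∅

S ∉ T[0,4] ⇒ NO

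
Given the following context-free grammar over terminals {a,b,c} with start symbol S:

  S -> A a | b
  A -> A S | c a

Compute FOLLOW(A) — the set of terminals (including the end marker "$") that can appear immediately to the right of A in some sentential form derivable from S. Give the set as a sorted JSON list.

Compute FIRST by fixpoint:
pass 1:
  A via A→c a: +{c}
  S via S→A a: +{c}
  S via S→b: +{b}
  FIRST(S)={b,c}  FIRST(A)={c}
pass 2: (stable)
  FIRST(S)={b,c}  FIRST(A)={c}

Compute FOLLOW by fixpoint:
initialize: $ ∈ FOLLOW(S)
round 1:
  A→A S: FOLLOW(A) ⊇ FIRST(S) = {b,c}; new: +{b,c}
  A→A S: FOLLOW(S) ⊇ FOLLOW(A) ⊇ {b,c}; new: +{b,c}
  S→A a: FOLLOW(A) ⊇ FIRST(a) = {a}; new: +{a}
  S: {$,b,c}  A: {a,b,c}
round 2:
  A→A S: FOLLOW(S) ⊇ FOLLOW(A) ⊇ {a,b,c}; new: +{a}
  S: {$,a,b,c}  A: {a,b,c}
round 3: (no change)
  S: {$,a,b,c}  A: {a,b,c}

FOLLOW(A) = ["a", "b", "c"]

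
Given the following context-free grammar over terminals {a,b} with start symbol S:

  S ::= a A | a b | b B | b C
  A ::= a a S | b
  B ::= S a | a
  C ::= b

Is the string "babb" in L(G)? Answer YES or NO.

CNF form of G:
  S -> T0 A | T0 T1 | T1 B | T1 C
  A -> T0 X2 | b
  B -> S T0 | a
  C -> b
  T0 -> a
  T1 -> b
  X2 -> T0 S

Fill CYK table bottom-up:
  [0..0]={A,C,T1}  "b"  orig:{A,C}
  [1..1]={B,T0}  "a"  orig:{B}
  [2..2]={A,C,T1}  "b"  orig:{A,C}
  [3..3]={A,C,T1}  "b"  orig:{A,C}
  [0..1]={S}  "ba"
  [1..2]={S}  "ab"
  [2..3]={S}  "bb"
  [0..2]=∅  "bab"
  [1..3]={X2}  "abb"  orig:{}
  [0..3]=∅  "babb"

S ∉ T[0,3] ⇒ NO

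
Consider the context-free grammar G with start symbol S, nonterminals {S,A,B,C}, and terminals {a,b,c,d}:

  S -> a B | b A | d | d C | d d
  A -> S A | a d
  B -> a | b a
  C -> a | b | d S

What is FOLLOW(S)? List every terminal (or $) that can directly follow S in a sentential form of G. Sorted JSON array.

FIRST iteration:
iter 1:
  A via A→a d: +{a}
  B via B→a: +{a}
  B via B→b a: +{b}
  C via C→a: +{a}
  C via C→b: +{b}
  C via C→d S: +{d}
  S via S→a B: +{a}
  S via S→b A: +{b}
  S via S→d: +{d}
  S: {a,b,d}  A: {a}  B: {a,b}  C: {a,b,d}
iter 2:
  A via A→S A: +{b,d}
  S: {a,b,d}  A: {a,b,d}  B: {a,b}  C: {a,b,d}
iter 3: (no change)
  S: {a,b,d}  A: {a,b,d}  B: {a,b}  C: {a,b,d}

FOLLOW iteration:
FOLLOW(S) := {$}
pass 1:
  A→S A: FOLLOW(S) ⊇ FIRST(A) = {a,b,d}; new: +{a,b,d}
  S→a B: FOLLOW(B) ⊇ FOLLOW(S) ⊇ {$,a,b,d}; new: +{$,a,b,d}
  S→b A: FOLLOW(A) ⊇ FOLLOW(S) ⊇ {$,a,b,d}; new: +{$,a,b,d}
  S→d C: FOLLOW(C) ⊇ FOLLOW(S) ⊇ {$,a,b,d}; new: +{$,a,b,d}
  FOLLOW(S)={$,a,b,d}  FOLLOW(A)={$,a,b,d}  FOLLOW(B)={$,a,b,d}  FOLLOW(C)={$,a,b,d}
pass 2: — fixpoint
  FOLLOW(S)={$,a,b,d}  FOLLOW(A)={$,a,b,d}  FOLLOW(B)={$,a,b,d}  FOLLOW(C)={$,a,b,d}

FOLLOW(S) = ["$", "a", "b", "d"]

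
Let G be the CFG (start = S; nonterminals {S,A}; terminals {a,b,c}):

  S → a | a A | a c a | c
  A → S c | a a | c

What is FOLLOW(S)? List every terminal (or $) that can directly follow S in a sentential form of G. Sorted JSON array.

FIRST sets, iterate to fixpoint:
round 1:
  A via A→a a: +{a}
  A via A→c: +{c}
  S via S→a: +{a}
  S via S→c: +{c}
  FIRST[S]={a,c}  FIRST[A]={a,c}
round 2: — fixpoint
  FIRST[S]={a,c}  FIRST[A]={a,c}

Compute FOLLOW by fixpoint:
initialize: $ ∈ FOLLOW(S)
pass 1:
  A→S c: FOLLOW(S) ⊇ FIRST(c) = {c}; new: +{c}
  S→a A: FOLLOW(A) ⊇ FOLLOW(S) ⊇ {$,c}; new: +{$,c}
  FOLLOW(S)={$,c}  FOLLOW(A)={$,c}
pass 2: (no change)
  FOLLOW(S)={$,c}  FOLLOW(A)={$,c}

FOLLOW(S) = ["$", "c"]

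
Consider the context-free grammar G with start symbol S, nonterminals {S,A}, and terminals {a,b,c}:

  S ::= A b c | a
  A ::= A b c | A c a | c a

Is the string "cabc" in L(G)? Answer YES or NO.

CNF form of G:
  S -> A X5 | a
  A -> A X3 | A X4 | T1 T2
  T0 -> b
  T1 -> c
  T2 -> a
  X3 -> T0 T1
  X4 -> T1 T2
  X5 -> T0 T1

CYK fill:
  [0..0]={T1}  "c"  orig:{}
  [1..1]={S,T2}  "a"  orig:{S}
  [2..2]={T0}  "b"  orig:{}
  [3..3]={T1}  "c"  orig:{}
  [0..1]={A,X4}  "ca"  orig:{A}
  [1..2]=∅  "ab"
  [2..3]={X3,X5}  "bc"  orig:{}
  [0..2]=∅  "cab"
  [1..3]=∅  "abc"
  [0..3]={A,S}  "cabc"

S ∈ T[0,3] ⇒ YES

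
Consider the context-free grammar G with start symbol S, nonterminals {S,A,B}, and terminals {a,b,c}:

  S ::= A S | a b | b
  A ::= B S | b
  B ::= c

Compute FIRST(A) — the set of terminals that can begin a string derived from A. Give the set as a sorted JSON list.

FIRST iteration:
[1]
  A via A→b: +{b}
  B via B→c: +{c}
  S via S→A S: +{b}
  S via S→a b: +{a}
  FIRST(S)={a,b}  FIRST(A)={b}  FIRST(B)={c}
[2]
  A via A→B S: +{c}
  S via S→A S: +{c}
  FIRST(S)={a,b,c}  FIRST(A)={b,c}  FIRST(B)={c}
[3] — fixpoint
  FIRST(S)={a,b,c}  FIRST(A)={b,c}  FIRST(B)={c}

FIRST(A) = ["b", "c"]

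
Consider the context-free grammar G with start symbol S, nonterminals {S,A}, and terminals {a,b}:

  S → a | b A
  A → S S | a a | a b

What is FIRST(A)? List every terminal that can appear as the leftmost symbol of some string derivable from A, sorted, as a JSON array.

FIRST sets, iterate to fixpoint:
iter 1:
  A via A→a a: +{a}
  S via S→a: +{a}
  S via S→b A: +{b}
  FIRST(S)={a,b}  FIRST(A)={a}
iter 2:
  A via A→S S: +{b}
  FIRST(S)={a,b}  FIRST(A)={a,b}
iter 3: (no change)
  FIRST(S)={a,b}  FIRST(A)={a,b}

FIRST(A) = ["a", "b"]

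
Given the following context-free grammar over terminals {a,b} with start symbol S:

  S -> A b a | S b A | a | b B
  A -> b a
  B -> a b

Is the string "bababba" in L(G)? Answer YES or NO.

Convert to CNF:
  S -> A X2 | S X3 | T0 B | a
  A -> T0 T1
  B -> T1 T0
  T0 -> b
  T1 -> a
  X2 -> T0 T1
  X3 -> T0 A

Fill CYK table bottom-up:
  cell(0,0) b: {T0}  orig:{}
  cell(1,1) a: {S,T1}  orig:{S}
  cell(2,2) b: {T0}  orig:{}
  cell(3,3) a: {S,T1}  orig:{S}
  cell(4,4) b: {T0}  orig:{}
  cell(5,5) b: {T0}  orig:{}
  cell(6,6) a: {S,T1}  orig:{S}
  cell(0,1) ba: {A,X2}  orig:{A}
  cell(1,2) ab: {B}
  cell(2,3) ba: {A,X2}  orig:{A}
  cell(3,4) ab: {B}
  cell(4,5) bb: ∅
  cell(5,6) ba: {A,X2}  orig:{A}
  cell(0,2) bab: {S}
  cell(1,3) aba: ∅
  cell(2,4) bab: {S}
  cell(3,5) abb: ∅
  cell(4,6) bba: {X3}  orig:{}
  cell(0,3) baba: {S}
  cell(1,4) abab: ∅
  cell(2,5) babb: ∅
  cell(3,6) abba: {S}
  cell(0,4) babab: ∅
  cell(1,5) ababb: ∅
  cell(2,6) babba: ∅
  cell(0,5) bababb: ∅
  cell(1,6) ababba: ∅
  cell(0,6) bababba: {S}

S ∈ T[0,6] ⇒ YES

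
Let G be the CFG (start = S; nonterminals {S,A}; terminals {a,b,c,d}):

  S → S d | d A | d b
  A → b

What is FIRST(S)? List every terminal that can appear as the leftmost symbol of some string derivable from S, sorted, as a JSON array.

Compute FIRST by fixpoint:
[1]
  A via A→b: +{b}
  S via S→d A: +{d}
  FIRST(S)={d}  FIRST(A)={b}
[2] done
  FIRST(S)={d}  FIRST(A)={b}

FIRST(S) = ["d"]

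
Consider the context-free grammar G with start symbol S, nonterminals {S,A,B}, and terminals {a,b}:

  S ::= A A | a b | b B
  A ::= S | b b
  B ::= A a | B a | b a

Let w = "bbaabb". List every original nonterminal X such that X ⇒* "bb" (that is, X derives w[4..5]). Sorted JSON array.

Convert to CNF:
  S -> A A | T0 T1 | T1 B
  A -> A A | T0 T1 | T1 B | T1 T1
  B -> A T0 | B T0 | T1 T0
  T0 -> a
  T1 -> b

CYK table (by increasing span), restricted to cells inside w[4..5]:
  [4..4]={T1}  "b"  orig:{}
  [5..5]={T1}  "b"  orig:{}
  [4..5]={A}  "bb"

Original NTs in T[4,5] deriving "bb": ["A"]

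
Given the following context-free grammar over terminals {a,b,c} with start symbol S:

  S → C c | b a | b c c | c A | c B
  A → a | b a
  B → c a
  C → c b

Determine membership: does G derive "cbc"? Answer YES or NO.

Convert to CNF:
  S -> C T2 | T0 T1 | T0 X3 | T2 A | T2 B
  A -> T0 T1 | a
  B -> T2 T1
  C -> T2 T0
  T0 -> b
  T1 -> a
  T2 -> c
  X3 -> T2 T2

CYK table (by increasing span):
  T[0,0] 'c' = {T2}  orig:{}
  T[1,1] 'b' = {T0}  orig:{}
  T[2,2] 'c' = {T2}  orig:{}
  T[0,1] 'cb' = {C}
  T[1,2] 'bc' = ∅
  T[0,2] 'cbc' = {S}

S ∈ T[0,2] ⇒ YES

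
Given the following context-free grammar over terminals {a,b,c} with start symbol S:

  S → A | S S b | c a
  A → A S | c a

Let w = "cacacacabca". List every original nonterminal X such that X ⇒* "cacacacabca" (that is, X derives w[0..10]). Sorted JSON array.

CNF form of G:
  S -> A S | S X3 | T0 T1
  A -> A S | T0 T1
  T0 -> c
  T1 -> a
  T2 -> b
  X3 -> S T2

CYK fill — only the sub-triangle for w[0..10]:
  [0..0]={T0}  "c"  orig:{}
  [1..1]={T1}  "a"  orig:{}
  [2..2]={T0}  "c"  orig:{}
  [3..3]={T1}  "a"  orig:{}
  [4..4]={T0}  "c"  orig:{}
  [5..5]={T1}  "a"  orig:{}
  [6..6]={T0}  "c"  orig:{}
  [7..7]={T1}  "a"  orig:{}
  [8..8]={T2}  "b"  orig:{}
  [9..9]={T0}  "c"  orig:{}
  [10..10]={T1}  "a"  orig:{}
  [0..1]={A,S}  "ca"
  [1..2]=∅  "ac"
  [2..3]={A,S}  "ca"
  [3..4]=∅  "ac"
  [4..5]={A,S}  "ca"
  [5..6]=∅  "ac"
  [6..7]={A,S}  "ca"
  [7..8]=∅  "ab"
  [8..9]=∅  "bc"
  [9..10]={A,S}  "ca"
  [0..2]=∅  "cac"
  [1..3]=∅  "aca"
  [2..4]=∅  "cac"
  [3..5]=∅  "aca"
  [4..6]=∅  "cac"
  [5..7]=∅  "aca"
  [6..8]={X3}  "cab"  orig:{}
  [7..9]=∅  "abc"
  [8..10]=∅  "bca"
  [0..3]={A,S}  "caca"
  [1..4]=∅  "acac"
  [2..5]={A,S}  "caca"
  [3..6]=∅  "acac"
  [4..7]={A,S}  "caca"
  [5..8]=∅  "acab"
  [6..9]=∅  "cabc"
  [7..10]=∅  "abca"
  [0..4]=∅  "cacac"
  [1..5]=∅  "acaca"
  [2..6]=∅  "cacac"
  [3..7]=∅  "acaca"
  [4..8]={S,X3}  "cacab"  orig:{S}
  [5..9]=∅  "acabc"
  [6..10]=∅  "cabca"
  [0..5]={A,S}  "cacaca"
  [1..6]=∅  "acacac"
  [2..7]={A,S}  "cacaca"
  [3..8]=∅  "acacab"
  [4..9]=∅  "cacabc"
  [5..10]=∅  "acabca"
  [0..6]=∅  "cacacac"
  [1..7]=∅  "acacaca"
  [2..8]={A,S,X3}  "cacacab"  orig:{A,S}
  [3..9]=∅  "acacabc"
  [4..10]=∅  "cacabca"
  [0..7]={A,S}  "cacacaca"
  [1..8]=∅  "acacacab"
  [2..9]=∅  "cacacabc"
  [3..10]=∅  "acacabca"
  [0..8]={A,S,X3}  "cacacacab"  orig:{A,S}
  [1..9]=∅  "acacacabc"
  [2..10]={A,S}  "cacacabca"
  [0..9]=∅  "cacacacabc"
  [1..10]=∅  "acacacabca"
  [0..10]={A,S}  "cacacacabca"

Original NTs in T[0,10] deriving "cacacacabca": ["A", "S"]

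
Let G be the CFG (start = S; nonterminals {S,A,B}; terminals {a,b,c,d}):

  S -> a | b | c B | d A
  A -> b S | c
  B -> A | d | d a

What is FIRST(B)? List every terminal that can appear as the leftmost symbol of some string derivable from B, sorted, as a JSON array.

FIRST iteration:
pass 1:
  A via A→b S: +{b}
  A via A→c: +{c}
  B via B→A: +{b,c}
  B via B→d: +{d}
  S via S→a: +{a}
  S via S→b: +{b}
  S via S→c B: +{c}
  S via S→d A: +{d}
  FIRST(S)={a,b,c,d}  FIRST(A)={b,c}  FIRST(B)={b,c,d}
pass 2: — fixpoint
  FIRST(S)={a,b,c,d}  FIRST(A)={b,c}  FIRST(B)={b,c,d}

FIRST(B) = ["b", "c", "d"]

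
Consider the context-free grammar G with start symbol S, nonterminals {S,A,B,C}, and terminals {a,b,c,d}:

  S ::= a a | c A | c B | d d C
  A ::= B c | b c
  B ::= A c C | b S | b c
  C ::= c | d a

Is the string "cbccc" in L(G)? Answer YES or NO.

CNF form of G:
  S -> T0 A | T0 B | T2 X5 | T3 T3
  A -> B T0 | T1 T0
  B -> A X4 | T1 S | T1 T0
  C -> T2 T3 | c
  T0 -> c
  T1 -> b
  T2 -> d
  T3 -> a
  X4 -> T0 C
  X5 -> T2 C

CYK table (by increasing span):
  T[0,0] 'c' = {C,T0}  orig:{C}
  T[1,1] 'b' = {T1}  orig:{}
  T[2,2] 'c' = {C,T0}  orig:{C}
  T[3,3] 'c' = {C,T0}  orig:{C}
  T[4,4] 'c' = {C,T0}  orig:{C}
  T[0,1] 'cb' = ∅
  T[1,2] 'bc' = {A,B}
  T[2,3] 'cc' = {X4}  orig:{}
  T[3,4] 'cc' = {X4}  orig:{}
  T[0,2] 'cbc' = {S}
  T[1,3] 'bcc' = {A}
  T[2,4] 'ccc' = ∅
  T[0,3] 'cbcc' = {S}
  T[1,4] 'bccc' = {B}
  T[0,4] 'cbccc' = {S}

S ∈ T[0,4] ⇒ YES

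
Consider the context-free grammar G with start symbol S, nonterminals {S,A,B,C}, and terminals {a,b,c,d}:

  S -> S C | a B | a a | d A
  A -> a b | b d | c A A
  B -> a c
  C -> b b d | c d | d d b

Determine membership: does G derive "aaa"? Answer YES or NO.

CNF form of G:
  S -> S C | T0 B | T0 T0 | T2 A
  A -> T0 T1 | T1 T2 | T3 X4
  B -> T0 T3
  C -> T1 X5 | T2 X6 | T3 T2
  T0 -> a
  T1 -> b
  T2 -> d
  T3 -> c
  X4 -> A A
  X5 -> T1 T2
  X6 -> T2 T1

CYK fill:
  [0..0]={T0}  "a"  orig:{}
  [1..1]={T0}  "a"  orig:{}
  [2..2]={T0}  "a"  orig:{}
  [0..1]={S}  "aa"
  [1..2]={S}  "aa"
  [0..2]=∅  "aaa"

S ∉ T[0,2] ⇒ NO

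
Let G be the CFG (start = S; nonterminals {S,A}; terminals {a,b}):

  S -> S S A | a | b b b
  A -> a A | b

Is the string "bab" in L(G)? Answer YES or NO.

Convert to CNF:
  S -> S X2 | T1 X3 | a
  A -> T0 A | b
  T0 -> a
  T1 -> b
  X2 -> S A
  X3 -> T1 T1

CYK table (by increasing span):
  cell(0,0) b: {A,T1}  orig:{A}
  cell(1,1) a: {S,T0}  orig:{S}
  cell(2,2) b: {A,T1}  orig:{A}
  cell(0,1) ba: ∅
  cell(1,2) ab: {A,X2}  orig:{A}
  cell(0,2) bab: ∅

S ∉ T[0,2] ⇒ NO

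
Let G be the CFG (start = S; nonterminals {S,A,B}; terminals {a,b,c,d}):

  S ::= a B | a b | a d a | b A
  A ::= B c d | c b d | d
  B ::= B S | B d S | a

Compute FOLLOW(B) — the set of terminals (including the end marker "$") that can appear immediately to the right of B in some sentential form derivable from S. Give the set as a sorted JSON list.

FIRST sets, iterate to fixpoint:
pass 1:
  A via A→c b d: +{c}
  A via A→d: +{d}
  B via B→a: +{a}
  S via S→a B: +{a}
  S via S→b A: +{b}
  FIRST[S]={a,b}  FIRST[A]={c,d}  FIRST[B]={a}
pass 2:
  A via A→B c d: +{a}
  FIRST[S]={a,b}  FIRST[A]={a,c,d}  FIRST[B]={a}
pass 3: — fixpoint
  FIRST[S]={a,b}  FIRST[A]={a,c,d}  FIRST[B]={a}

FOLLOW iteration:
FOLLOW(S) := {$}
iter 1:
  A→B c d: FOLLOW(B) ⊇ FIRST(c) = {c}; new: +{c}
  B→B S: FOLLOW(B) ⊇ FIRST(S) = {a,b}; new: +{a,b}
  B→B S: FOLLOW(S) ⊇ FOLLOW(B) ⊇ {a,b,c}; new: +{a,b,c}
  B→B d S: FOLLOW(B) ⊇ FIRST(d) = {d}; new: +{d}
  B→B d S: FOLLOW(S) ⊇ FOLLOW(B) ⊇ {a,b,c,d}; new: +{d}
  S→a B: FOLLOW(B) ⊇ FOLLOW(S) ⊇ {$,a,b,c,d}; new: +{$}
  S→b A: FOLLOW(A) ⊇ FOLLOW(S) ⊇ {$,a,b,c,d}; new: +{$,a,b,c,d}
  FOLLOW[S]={$,a,b,c,d}  FOLLOW[A]={$,a,b,c,d}  FOLLOW[B]={$,a,b,c,d}
iter 2: done
  FOLLOW[S]={$,a,b,c,d}  FOLLOW[A]={$,a,b,c,d}  FOLLOW[B]={$,a,b,c,d}

FOLLOW(B) = ["$", "a", "b", "c", "d"]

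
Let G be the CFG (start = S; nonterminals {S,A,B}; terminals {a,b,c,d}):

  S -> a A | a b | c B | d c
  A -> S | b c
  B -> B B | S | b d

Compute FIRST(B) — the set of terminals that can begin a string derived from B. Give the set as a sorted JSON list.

FIRST iteration:
round 1:
  A via A→b c: +{b}
  B via B→b d: +{b}
  S via S→a A: +{a}
  S via S→c B: +{c}
  S via S→d c: +{d}
  FIRST[S]={a,c,d}  FIRST[A]={b}  FIRST[B]={b}
round 2:
  A via A→S: +{a,c,d}
  B via B→S: +{a,c,d}
  FIRST[S]={a,c,d}  FIRST[A]={a,b,c,d}  FIRST[B]={a,b,c,d}
round 3: (no change)
  FIRST[S]={a,c,d}  FIRST[A]={a,b,c,d}  FIRST[B]={a,b,c,d}

FIRST(B) = ["a", "b", "c", "d"]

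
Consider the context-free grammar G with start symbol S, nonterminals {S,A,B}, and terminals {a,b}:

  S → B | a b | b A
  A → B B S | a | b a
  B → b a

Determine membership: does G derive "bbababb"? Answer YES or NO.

CNF form of G:
  S -> T0 A | T0 T1 | T1 T0
  A -> B X2 | T0 T1 | a
  B -> T0 T1
  T0 -> b
  T1 -> a
  X2 -> B S

CYK fill:
  T[0,0] 'b' = {T0}  orig:{}
  T[1,1] 'b' = {T0}  orig:{}
  T[2,2] 'a' = {A,T1}  orig:{A}
  T[3,3] 'b' = {T0}  orig:{}
  T[4,4] 'a' = {A,T1}  orig:{A}
  T[5,5] 'b' = {T0}  orig:{}
  T[6,6] 'b' = {T0}  orig:{}
  T[0,1] 'bb' = ∅
  T[1,2] 'ba' = {A,B,S}
  T[2,3] 'ab' = {S}
  T[3,4] 'ba' = {A,B,S}
  T[4,5] 'ab' = {S}
  T[5,6] 'bb' = ∅
  T[0,2] 'bba' = {S}
  T[1,3] 'bab' = ∅
  T[2,4] 'aba' = ∅
  T[3,5] 'bab' = ∅
  T[4,6] 'abb' = ∅
  T[0,3] 'bbab' = ∅
  T[1,4] 'baba' = {X2}  orig:{}
  T[2,5] 'abab' = ∅
  T[3,6] 'babb' = ∅
  T[0,4] 'bbaba' = ∅
  T[1,5] 'babab' = ∅
  T[2,6] 'ababb' = ∅
  T[0,5] 'bbabab' = ∅
  T[1,6] 'bababb' = ∅
  T[0,6] 'bbababb' = ∅

S ∉ T[0,6] ⇒ NO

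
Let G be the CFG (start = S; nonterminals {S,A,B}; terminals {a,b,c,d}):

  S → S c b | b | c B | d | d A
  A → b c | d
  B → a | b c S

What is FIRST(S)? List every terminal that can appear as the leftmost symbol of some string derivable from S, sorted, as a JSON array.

FIRST iteration:
iter 1:
  A via A→b c: +{b}
  A via A→d: +{d}
  B via B→a: +{a}
  B via B→b c S: +{b}
  S via S→b: +{b}
  S via S→c B: +{c}
  S via S→d: +{d}
  S: {b,c,d}  A: {b,d}  B: {a,b}
iter 2: (stable)
  S: {b,c,d}  A: {b,d}  B: {a,b}

FIRST(S) = ["b", "c", "d"]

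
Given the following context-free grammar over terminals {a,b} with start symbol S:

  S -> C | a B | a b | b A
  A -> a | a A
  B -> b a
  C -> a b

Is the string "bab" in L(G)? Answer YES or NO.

Convert to CNF:
  S -> T0 B | T0 T1 | T1 A
  A -> T0 A | a
  B -> T1 T0
  C -> T0 T1
  T0 -> a
  T1 -> b

CYK table (by increasing span):
  cell(0,0) b: {T1}  orig:{}
  cell(1,1) a: {A,T0}  orig:{A}
  cell(2,2) b: {T1}  orig:{}
  cell(0,1) ba: {B,S}
  cell(1,2) ab: {C,S}
  cell(0,2) bab: ∅

S ∉ T[0,2] ⇒ NO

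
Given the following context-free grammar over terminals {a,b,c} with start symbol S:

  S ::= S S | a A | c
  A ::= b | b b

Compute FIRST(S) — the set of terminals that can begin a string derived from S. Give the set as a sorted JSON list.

Compute FIRST by fixpoint:
pass 1:
  A via A→b: +{b}
  S via S→a A: +{a}
  S via S→c: +{c}
  FIRST[S]={a,c}  FIRST[A]={b}
pass 2: (no change)
  FIRST[S]={a,c}  FIRST[A]={b}

FIRST(S) = ["a", "c"]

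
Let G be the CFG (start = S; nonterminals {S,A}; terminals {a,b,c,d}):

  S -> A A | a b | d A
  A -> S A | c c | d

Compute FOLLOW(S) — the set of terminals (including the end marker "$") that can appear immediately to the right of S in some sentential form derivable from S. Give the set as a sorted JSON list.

FIRST sets, iterate to fixpoint:
pass 1:
  A via A→c c: +{c}
  A via A→d: +{d}
  S via S→A A: +{c,d}
  S via S→a b: +{a}
  S: {a,c,d}  A: {c,d}
pass 2:
  A via A→S A: +{a}
  S: {a,c,d}  A: {a,c,d}
pass 3: (stable)
  S: {a,c,d}  A: {a,c,d}

FOLLOW iteration:
initialize: $ ∈ FOLLOW(S)
iter 1:
  A→S A: FOLLOW(S) ⊇ FIRST(A) = {a,c,d}; new: +{a,c,d}
  S→A A: FOLLOW(A) ⊇ FIRST(A) = {a,c,d}; new: +{a,c,d}
  S→A A: FOLLOW(A) ⊇ FOLLOW(S) ⊇ {$,a,c,d}; new: +{$}
  FOLLOW[S]={$,a,c,d}  FOLLOW[A]={$,a,c,d}
iter 2: done
  FOLLOW[S]={$,a,c,d}  FOLLOW[A]={$,a,c,d}

FOLLOW(S) = ["$", "a", "c", "d"]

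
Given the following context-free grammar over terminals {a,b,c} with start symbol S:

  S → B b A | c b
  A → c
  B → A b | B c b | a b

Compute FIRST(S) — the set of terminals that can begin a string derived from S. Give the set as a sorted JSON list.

FIRST sets, iterate to fixpoint:
round 1:
  A via A→c: +{c}
  B via B→A b: +{c}
  B via B→a b: +{a}
  S via S→B b A: +{a,c}
  FIRST(S)={a,c}  FIRST(A)={c}  FIRST(B)={a,c}
round 2: (no change)
  FIRST(S)={a,c}  FIRST(A)={c}  FIRST(B)={a,c}

FIRST(S) = ["a", "c"]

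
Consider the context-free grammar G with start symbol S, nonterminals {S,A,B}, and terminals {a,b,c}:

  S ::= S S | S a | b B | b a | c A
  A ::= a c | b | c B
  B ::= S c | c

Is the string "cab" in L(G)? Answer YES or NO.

Convert to CNF:
  S -> S S | S T0 | T1 A | T2 B | T2 T0
  A -> T0 T1 | T1 B | b
  B -> S T1 | c
  T0 -> a
  T1 -> c
  T2 -> b

CYK table (by increasing span):
  [0..0]={B,T1}  "c"  orig:{B}
  [1..1]={T0}  "a"  orig:{}
  [2..2]={A,T2}  "b"  orig:{A}
  [0..1]=∅  "ca"
  [1..2]=∅  "ab"
  [0..2]=∅  "cab"

S ∉ T[0,2] ⇒ NO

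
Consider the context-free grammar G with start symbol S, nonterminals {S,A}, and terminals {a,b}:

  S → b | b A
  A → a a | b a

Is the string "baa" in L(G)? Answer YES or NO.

CNF form of G:
  S -> T1 A | b
  A -> T0 T0 | T1 T0
  T0 -> a
  T1 -> b

Fill CYK table bottom-up:
  [0..0]={S,T1}  "b"  orig:{S}
  [1..1]={T0}  "a"  orig:{}
  [2..2]={T0}  "a"  orig:{}
  [0..1]={A}  "ba"
  [1..2]={A}  "aa"
  [0..2]={S}  "baa"

S ∈ T[0,2] ⇒ YES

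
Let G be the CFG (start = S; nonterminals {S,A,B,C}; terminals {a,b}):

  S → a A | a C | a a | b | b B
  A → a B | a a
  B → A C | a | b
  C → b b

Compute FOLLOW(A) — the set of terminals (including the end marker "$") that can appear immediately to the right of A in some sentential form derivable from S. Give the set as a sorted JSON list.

FIRST iteration:
round 1:
  A via A→a B: +{a}
  B via B→A C: +{a}
  B via B→b: +{b}
  C via C→b b: +{b}
  S via S→a A: +{a}
  S via S→b: +{b}
  FIRST(S)={a,b}  FIRST(A)={a}  FIRST(B)={a,b}  FIRST(C)={b}
round 2: (no change)
  FIRST(S)={a,b}  FIRST(A)={a}  FIRST(B)={a,b}  FIRST(C)={b}

FOLLOW iteration:
seed FOLLOW(S) with $
pass 1:
  B→A C: FOLLOW(A) ⊇ FIRST(C) = {b}; new: +{b}
  S→a A: FOLLOW(A) ⊇ FOLLOW(S) ⊇ {$}; new: +{$}
  S→a C: FOLLOW(C) ⊇ FOLLOW(S) ⊇ {$}; new: +{$}
  S→b B: FOLLOW(B) ⊇ FOLLOW(S) ⊇ {$}; new: +{$}
  S: {$}  A: {$,b}  B: {$}  C: {$}
pass 2:
  A→a B: FOLLOW(B) ⊇ FOLLOW(A) ⊇ {$,b}; new: +{b}
  B→A C: FOLLOW(C) ⊇ FOLLOW(B) ⊇ {$,b}; new: +{b}
  S: {$}  A: {$,b}  B: {$,b}  C: {$,b}
pass 3: done
  S: {$}  A: {$,b}  B: {$,b}  C: {$,b}

FOLLOW(A) = ["$", "b"]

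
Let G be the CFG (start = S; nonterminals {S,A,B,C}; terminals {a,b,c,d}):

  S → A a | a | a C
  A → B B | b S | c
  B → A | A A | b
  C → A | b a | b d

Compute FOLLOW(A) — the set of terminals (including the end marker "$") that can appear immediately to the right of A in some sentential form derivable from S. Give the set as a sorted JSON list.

FIRST iteration:
pass 1:
  A via A→b S: +{b}
  A via A→c: +{c}
  B via B→A: +{b,c}
  C via C→A: +{b,c}
  S via S→A a: +{b,c}
  S via S→a: +{a}
  FIRST(S)={a,b,c}  FIRST(A)={b,c}  FIRST(B)={b,c}  FIRST(C)={b,c}
pass 2: (stable)
  FIRST(S)={a,b,c}  FIRST(A)={b,c}  FIRST(B)={b,c}  FIRST(C)={b,c}

Compute FOLLOW by fixpoint:
initialize: $ ∈ FOLLOW(S)
[1]
  A→B B: FOLLOW(B) ⊇ FIRST(B) = {b,c}; new: +{b,c}
  B→A: FOLLOW(A) ⊇ FOLLOW(B) ⊇ {b,c}; new: +{b,c}
  S→A a: FOLLOW(A) ⊇ FIRST(a) = {a}; new: +{a}
  S→a C: FOLLOW(C) ⊇ FOLLOW(S) ⊇ {$}; new: +{$}
  FOLLOW[S]={$}  FOLLOW[A]={a,b,c}  FOLLOW[B]={b,c}  FOLLOW[C]={$}
[2]
  A→B B: FOLLOW(B) ⊇ FOLLOW(A) ⊇ {a,b,c}; new: +{a}
  A→b S: FOLLOW(S) ⊇ FOLLOW(A) ⊇ {a,b,c}; new: +{a,b,c}
  C→A: FOLLOW(A) ⊇ FOLLOW(C) ⊇ {$}; new: +{$}
  S→a C: FOLLOW(C) ⊇ FOLLOW(S) ⊇ {$,a,b,c}; new: +{a,b,c}
  FOLLOW[S]={$,a,b,c}  FOLLOW[A]={$,a,b,c}  FOLLOW[B]={a,b,c}  FOLLOW[C]={$,a,b,c}
[3]
  A→B B: FOLLOW(B) ⊇ FOLLOW(A) ⊇ {$,a,b,c}; new: +{$}
  FOLLOW[S]={$,a,b,c}  FOLLOW[A]={$,a,b,c}  FOLLOW[B]={$,a,b,c}  FOLLOW[C]={$,a,b,c}
[4] (no change)
  FOLLOW[S]={$,a,b,c}  FOLLOW[A]={$,a,b,c}  FOLLOW[B]={$,a,b,c}  FOLLOW[C]={$,a,b,c}

FOLLOW(A) = ["$", "a", "b", "c"]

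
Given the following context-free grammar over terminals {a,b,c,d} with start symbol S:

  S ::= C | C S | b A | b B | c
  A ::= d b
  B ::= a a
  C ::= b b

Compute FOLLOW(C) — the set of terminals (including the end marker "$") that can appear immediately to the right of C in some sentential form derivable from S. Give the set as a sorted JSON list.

FIRST sets, iterate to fixpoint:
round 1:
  A via A→d b: +{d}
  B via B→a a: +{a}
  C via C→b b: +{b}
  S via S→C: +{b}
  S via S→c: +{c}
  FIRST[S]={b,c}  FIRST[A]={d}  FIRST[B]={a}  FIRST[C]={b}
round 2: (no change)
  FIRST[S]={b,c}  FIRST[A]={d}  FIRST[B]={a}  FIRST[C]={b}

FOLLOW iteration:
initialize: $ ∈ FOLLOW(S)
[1]
  S→C: FOLLOW(C) ⊇ FOLLOW(S) ⊇ {$}; new: +{$}
  S→C S: FOLLOW(C) ⊇ FIRST(S) = {b,c}; new: +{b,c}
  S→b A: FOLLOW(A) ⊇ FOLLOW(S) ⊇ {$}; new: +{$}
  S→b B: FOLLOW(B) ⊇ FOLLOW(S) ⊇ {$}; new: +{$}
  FOLLOW[S]={$}  FOLLOW[A]={$}  FOLLOW[B]={$}  FOLLOW[C]={$,b,c}
[2] done
  FOLLOW[S]={$}  FOLLOW[A]={$}  FOLLOW[B]={$}  FOLLOW[C]={$,b,c}

FOLLOW(C) = ["$", "b", "c"]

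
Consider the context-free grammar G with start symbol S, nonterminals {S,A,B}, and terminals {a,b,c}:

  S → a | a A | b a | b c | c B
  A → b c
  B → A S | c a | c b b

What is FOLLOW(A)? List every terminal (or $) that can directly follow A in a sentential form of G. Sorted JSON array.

Compute FIRST by fixpoint:
round 1:
  A via A→b c: +{b}
  B via B→A S: +{b}
  B via B→c a: +{c}
  S via S→a: +{a}
  S via S→b a: +{b}
  S via S→c B: +{c}
  S: {a,b,c}  A: {b}  B: {b,c}
round 2: (no change)
  S: {a,b,c}  A: {b}  B: {b,c}

FOLLOW sets:
initialize: $ ∈ FOLLOW(S)
[1]
  B→A S: FOLLOW(A) ⊇ FIRST(S) = {a,b,c}; new: +{a,b,c}
  S→a A: FOLLOW(A) ⊇ FOLLOW(S) ⊇ {$}; new: +{$}
  S→c B: FOLLOW(B) ⊇ FOLLOW(S) ⊇ {$}; new: +{$}
  FOLLOW[S]={$}  FOLLOW[A]={$,a,b,c}  FOLLOW[B]={$}
[2] (stable)
  FOLLOW[S]={$}  FOLLOW[A]={$,a,b,c}  FOLLOW[B]={$}

FOLLOW(A) = ["$", "a", "b", "c"]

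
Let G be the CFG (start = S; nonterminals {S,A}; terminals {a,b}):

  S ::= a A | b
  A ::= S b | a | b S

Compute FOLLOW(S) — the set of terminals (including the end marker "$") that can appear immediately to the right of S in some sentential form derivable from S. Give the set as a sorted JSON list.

FIRST sets, iterate to fixpoint:
[1]
  A via A→a: +{a}
  A via A→b S: +{b}
  S via S→a A: +{a}
  S via S→b: +{b}
  FIRST[S]={a,b}  FIRST[A]={a,b}
[2] — fixpoint
  FIRST[S]={a,b}  FIRST[A]={a,b}

Compute FOLLOW by fixpoint:
seed FOLLOW(S) with $
round 1:
  A→S b: FOLLOW(S) ⊇ FIRST(b) = {b}; new: +{b}
  S→a A: FOLLOW(A) ⊇ FOLLOW(S) ⊇ {$,b}; new: +{$,b}
  FOLLOW(S)={$,b}  FOLLOW(A)={$,b}
round 2: (no change)
  FOLLOW(S)={$,b}  FOLLOW(A)={$,b}

FOLLOW(S) = ["$", "b"]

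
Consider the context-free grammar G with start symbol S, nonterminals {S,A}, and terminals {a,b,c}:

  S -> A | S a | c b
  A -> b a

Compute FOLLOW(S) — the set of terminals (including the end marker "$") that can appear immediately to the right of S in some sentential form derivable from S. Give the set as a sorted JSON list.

Compute FIRST by fixpoint:
[1]
  A via A→b a: +{b}
  S via S→A: +{b}
  S via S→c b: +{c}
  S: {b,c}  A: {b}
[2] (no change)
  S: {b,c}  A: {b}

Compute FOLLOW by fixpoint:
FOLLOW(S) := {$}
iter 1:
  S→A: FOLLOW(A) ⊇ FOLLOW(S) ⊇ {$}; new: +{$}
  S→S a: FOLLOW(S) ⊇ FIRST(a) = {a}; new: +{a}
  FOLLOW[S]={$,a}  FOLLOW[A]={$}
iter 2:
  S→A: FOLLOW(A) ⊇ FOLLOW(S) ⊇ {$,a}; new: +{a}
  FOLLOW[S]={$,a}  FOLLOW[A]={$,a}
iter 3: (stable)
  FOLLOW[S]={$,a}  FOLLOW[A]={$,a}

FOLLOW(S) = ["$", "a"]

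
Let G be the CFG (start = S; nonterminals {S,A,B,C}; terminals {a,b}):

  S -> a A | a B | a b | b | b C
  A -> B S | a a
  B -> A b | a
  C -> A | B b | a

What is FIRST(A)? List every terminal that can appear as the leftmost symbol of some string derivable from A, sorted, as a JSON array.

FIRST sets, iterate to fixpoint:
pass 1:
  A via A→a a: +{a}
  B via B→A b: +{a}
  C via C→A: +{a}
  S via S→a A: +{a}
  S via S→b: +{b}
  S: {a,b}  A: {a}  B: {a}  C: {a}
pass 2: — fixpoint
  S: {a,b}  A: {a}  B: {a}  C: {a}

FIRST(A) = ["a"]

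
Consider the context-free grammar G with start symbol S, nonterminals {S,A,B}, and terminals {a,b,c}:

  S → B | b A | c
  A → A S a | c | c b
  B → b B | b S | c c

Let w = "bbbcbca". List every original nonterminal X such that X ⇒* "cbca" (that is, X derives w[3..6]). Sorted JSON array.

CNF form of G:
  S -> T1 T1 | T2 A | T2 B | T2 S | c
  A -> A X3 | T1 T2 | c
  B -> T1 T1 | T2 B | T2 S
  T0 -> a
  T1 -> c
  T2 -> b
  X3 -> S T0

Fill CYK table bottom-up — only the sub-triangle for w[3..6]:
  [3..3]={A,S,T1}  "c"  orig:{A,S}
  [4..4]={T2}  "b"  orig:{}
  [5..5]={A,S,T1}  "c"  orig:{A,S}
  [6..6]={T0}  "a"  orig:{}
  [3..4]={A}  "cb"
  [4..5]={B,S}  "bc"
  [5..6]={X3}  "ca"  orig:{}
  [3..5]=∅  "cbc"
  [4..6]={X3}  "bca"  orig:{}
  [3..6]={A}  "cbca"

Original NTs in T[3,6] deriving "cbca": ["A"]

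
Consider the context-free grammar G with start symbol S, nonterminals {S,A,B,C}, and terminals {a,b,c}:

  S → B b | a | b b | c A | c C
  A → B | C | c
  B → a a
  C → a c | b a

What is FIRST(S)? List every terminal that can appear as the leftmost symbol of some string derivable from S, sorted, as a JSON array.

FIRST iteration:
iter 1:
  A via A→c: +{c}
  B via B→a a: +{a}
  C via C→a c: +{a}
  C via C→b a: +{b}
  S via S→B b: +{a}
  S via S→b b: +{b}
  S via S→c A: +{c}
  FIRST[S]={a,b,c}  FIRST[A]={c}  FIRST[B]={a}  FIRST[C]={a,b}
iter 2:
  A via A→B: +{a}
  A via A→C: +{b}
  FIRST[S]={a,b,c}  FIRST[A]={a,b,c}  FIRST[B]={a}  FIRST[C]={a,b}
iter 3: (stable)
  FIRST[S]={a,b,c}  FIRST[A]={a,b,c}  FIRST[B]={a}  FIRST[C]={a,b}

FIRST(S) = ["a", "b", "c"]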